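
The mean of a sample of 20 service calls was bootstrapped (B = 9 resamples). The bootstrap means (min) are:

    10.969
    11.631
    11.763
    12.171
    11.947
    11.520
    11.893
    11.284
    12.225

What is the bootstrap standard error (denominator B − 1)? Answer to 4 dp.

SE* = 0.4097

Bootstrap SE is the standard deviation of the 9 replicate means.
Mean of replicates: (10.969 + 11.631 + 11.763 + 12.171 + 11.947 + 11.520 + 11.893 + 11.284 + 12.225) / 9 = 105.40300 / 9 = 11.71144
Sum of squared deviations: (−0.74244)² + (−0.08044)² + (+0.05156)² + (+0.45956)² + (+0.23556)² + (−0.19144)² + (+0.18156)² + (−0.42744)² + (+0.51356)² = 1.34309
Variance = 1.34309 / 8 = 0.16789
SE* = √0.16789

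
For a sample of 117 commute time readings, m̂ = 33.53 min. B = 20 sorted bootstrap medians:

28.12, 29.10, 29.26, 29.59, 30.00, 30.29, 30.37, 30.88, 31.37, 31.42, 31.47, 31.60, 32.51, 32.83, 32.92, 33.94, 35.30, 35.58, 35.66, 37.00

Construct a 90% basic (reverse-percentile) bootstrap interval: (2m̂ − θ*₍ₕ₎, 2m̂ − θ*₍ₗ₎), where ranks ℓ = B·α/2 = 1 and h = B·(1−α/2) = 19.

Percentile endpoints at ranks 1 and 19: θ*₍1₎ = 28.12, θ*₍19₎ = 35.66.
Basic interval reflects these around m̂:
  lower = 2 × 33.53 − 35.66 = 31.40
  upper = 2 × 33.53 − 28.12 = 38.94

(31.40, 38.94)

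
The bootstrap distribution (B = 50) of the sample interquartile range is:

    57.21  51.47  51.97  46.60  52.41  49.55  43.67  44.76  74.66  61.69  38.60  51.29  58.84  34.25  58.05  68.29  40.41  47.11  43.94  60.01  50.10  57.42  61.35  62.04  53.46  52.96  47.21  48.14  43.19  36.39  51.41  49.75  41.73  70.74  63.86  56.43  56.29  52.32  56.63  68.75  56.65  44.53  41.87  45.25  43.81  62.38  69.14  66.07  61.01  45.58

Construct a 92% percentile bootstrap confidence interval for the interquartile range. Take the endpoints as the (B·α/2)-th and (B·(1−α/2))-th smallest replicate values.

(36.39, 69.14)

Sorted replicates: 34.25, 36.39, 38.60, 40.41, 41.73, 41.87, 43.19, 43.67, 43.81, 43.94, 44.53, 44.76, 45.25, 45.58, 46.60, 47.11, 47.21, 48.14, 49.55, 49.75, 50.10, 51.29, 51.41, 51.47, 51.97, 52.32, 52.41, 52.96, 53.46, 56.29, 56.43, 56.63, 56.65, 57.21, 57.42, 58.05, 58.84, 60.01, 61.01, 61.35, 61.69, 62.04, 62.38, 63.86, 66.07, 68.29, 68.75, 69.14, 70.74, 74.66
α = 0.08; lower rank = 50 × 0.040 = 2; upper rank = 50 × 0.960 = 48.
The 2nd smallest replicate is 36.39; the 48th is 69.14.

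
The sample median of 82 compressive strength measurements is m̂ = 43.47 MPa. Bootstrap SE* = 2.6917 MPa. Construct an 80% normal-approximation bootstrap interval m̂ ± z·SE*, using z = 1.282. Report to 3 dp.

(40.019, 46.921)

Margin = 1.282 × 2.6917 = 3.4508
Interval: 43.47 ± 3.4508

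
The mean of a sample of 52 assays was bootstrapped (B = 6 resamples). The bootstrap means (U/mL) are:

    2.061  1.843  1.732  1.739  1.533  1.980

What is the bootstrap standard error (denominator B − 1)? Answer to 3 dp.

Bootstrap SE is the standard deviation of the 6 replicate means.
Mean of replicates: (2.061 + 1.843 + 1.732 + 1.739 + 1.533 + 1.980) / 6 = 10.8880 / 6 = 1.8147
Sum of squared deviations: (+0.2463)² + (+0.0283)² + (−0.0827)² + (−0.0757)² + (−0.2817)² + (+0.1653)² = 0.1807
Variance = 0.1807 / 5 = 0.0361
SE* = √0.0361

SE* = 0.190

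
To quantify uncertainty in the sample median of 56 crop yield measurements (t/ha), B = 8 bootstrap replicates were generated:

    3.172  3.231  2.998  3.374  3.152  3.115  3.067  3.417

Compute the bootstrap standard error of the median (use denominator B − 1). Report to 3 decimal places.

Bootstrap SE is the standard deviation of the 8 replicate medians.
Mean of replicates: (3.172 + 3.231 + 2.998 + 3.374 + 3.152 + 3.115 + 3.067 + 3.417) / 8 = 25.5260 / 8 = 3.1907
Sum of squared deviations: (−0.0187)² + (+0.0402)² + (−0.1927)² + (+0.1833)² + (−0.0387)² + (−0.0757)² + (−0.1237)² + (+0.2262)² = 0.1464
Variance = 0.1464 / 7 = 0.0209
SE* = √0.0209

SE* = 0.145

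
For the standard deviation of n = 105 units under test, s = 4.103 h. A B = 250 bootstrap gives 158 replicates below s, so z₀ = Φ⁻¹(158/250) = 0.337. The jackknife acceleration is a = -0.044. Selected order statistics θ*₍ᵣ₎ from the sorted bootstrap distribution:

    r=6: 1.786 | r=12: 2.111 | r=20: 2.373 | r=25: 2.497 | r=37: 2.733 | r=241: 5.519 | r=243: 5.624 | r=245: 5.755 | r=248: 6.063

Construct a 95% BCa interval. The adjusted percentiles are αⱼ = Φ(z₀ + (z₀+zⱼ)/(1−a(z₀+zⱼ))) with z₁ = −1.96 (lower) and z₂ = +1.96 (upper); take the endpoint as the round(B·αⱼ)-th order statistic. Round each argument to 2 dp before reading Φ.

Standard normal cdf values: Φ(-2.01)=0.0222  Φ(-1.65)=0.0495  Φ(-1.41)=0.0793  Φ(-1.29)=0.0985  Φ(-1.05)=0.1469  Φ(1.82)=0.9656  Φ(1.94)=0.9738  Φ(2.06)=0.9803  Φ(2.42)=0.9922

(2.373, 6.063)

Lower: z₀ + z₁ = 0.337 + (-1.960) = -1.623; 1 − a(z₀+z₁) = 1 − (-0.044)(-1.623) = 0.9286; argument = 0.337 + (-1.623)/0.9286 = -1.4108 → -1.41.
α₁ = Φ(-1.41) = 0.0793; rank = round(250 × 0.0793) = 20; θ*₍20₎ = 2.373.
Upper: z₀ + z₂ = 2.297; 1 − a(z₀+z₂) = 1.1011; argument = 2.4232 → 2.42; α₂ = 0.9922; rank = 248; θ*₍248₎ = 6.063.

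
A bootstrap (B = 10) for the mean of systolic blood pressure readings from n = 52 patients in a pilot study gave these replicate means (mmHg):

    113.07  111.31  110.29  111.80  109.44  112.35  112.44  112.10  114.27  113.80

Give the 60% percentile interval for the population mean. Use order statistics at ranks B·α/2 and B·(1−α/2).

(110.29, 113.07)

Sorted replicates: 109.44, 110.29, 111.31, 111.80, 112.10, 112.35, 112.44, 113.07, 113.80, 114.27
α = 0.40; lower rank = 10 × 0.200 = 2; upper rank = 10 × 0.800 = 8.
The 2nd smallest replicate is 110.29; the 8th is 113.07.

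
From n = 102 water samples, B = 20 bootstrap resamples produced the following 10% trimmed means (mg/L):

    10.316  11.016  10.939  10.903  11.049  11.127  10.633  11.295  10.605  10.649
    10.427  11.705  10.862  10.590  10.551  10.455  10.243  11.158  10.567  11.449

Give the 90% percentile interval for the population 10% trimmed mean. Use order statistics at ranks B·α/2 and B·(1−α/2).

Sorted replicates: 10.243, 10.316, 10.427, 10.455, 10.551, 10.567, 10.590, 10.605, 10.633, 10.649, 10.862, 10.903, 10.939, 11.016, 11.049, 11.127, 11.158, 11.295, 11.449, 11.705
α = 0.10; lower rank = 20 × 0.050 = 1; upper rank = 20 × 0.950 = 19.
The 1st smallest replicate is 10.243; the 19th is 11.449.

(10.243, 11.449)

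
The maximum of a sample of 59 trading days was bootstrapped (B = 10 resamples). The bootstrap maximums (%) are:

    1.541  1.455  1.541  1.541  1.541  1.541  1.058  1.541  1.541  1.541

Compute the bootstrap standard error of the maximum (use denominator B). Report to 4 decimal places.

Bootstrap SE is the standard deviation of the 10 replicate maximums.
Mean of replicates: (1.541 + 1.455 + 1.541 + 1.541 + 1.541 + 1.541 + 1.058 + 1.541 + 1.541 + 1.541) / 10 = 14.84100 / 10 = 1.48410
Sum of squared deviations: (+0.05690)² + (−0.02910)² + (+0.05690)² + (+0.05690)² + (+0.05690)² + (+0.05690)² + (−0.42610)² + (+0.05690)² + (+0.05690)² + (+0.05690)² = 0.20831
Variance = 0.20831 / 10 = 0.02083
SE* = √0.02083

SE* = 0.1443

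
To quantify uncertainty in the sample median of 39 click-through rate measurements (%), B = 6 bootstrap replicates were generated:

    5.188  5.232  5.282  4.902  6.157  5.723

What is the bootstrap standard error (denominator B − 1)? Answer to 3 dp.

Bootstrap SE is the standard deviation of the 6 replicate medians.
Mean of replicates: (5.188 + 5.232 + 5.282 + 4.902 + 6.157 + 5.723) / 6 = 32.4840 / 6 = 5.4140
Sum of squared deviations: (−0.2260)² + (−0.1820)² + (−0.1320)² + (−0.5120)² + (+0.7430)² + (+0.3090)² = 1.0113
Variance = 1.0113 / 5 = 0.2023
SE* = √0.2023

SE* = 0.450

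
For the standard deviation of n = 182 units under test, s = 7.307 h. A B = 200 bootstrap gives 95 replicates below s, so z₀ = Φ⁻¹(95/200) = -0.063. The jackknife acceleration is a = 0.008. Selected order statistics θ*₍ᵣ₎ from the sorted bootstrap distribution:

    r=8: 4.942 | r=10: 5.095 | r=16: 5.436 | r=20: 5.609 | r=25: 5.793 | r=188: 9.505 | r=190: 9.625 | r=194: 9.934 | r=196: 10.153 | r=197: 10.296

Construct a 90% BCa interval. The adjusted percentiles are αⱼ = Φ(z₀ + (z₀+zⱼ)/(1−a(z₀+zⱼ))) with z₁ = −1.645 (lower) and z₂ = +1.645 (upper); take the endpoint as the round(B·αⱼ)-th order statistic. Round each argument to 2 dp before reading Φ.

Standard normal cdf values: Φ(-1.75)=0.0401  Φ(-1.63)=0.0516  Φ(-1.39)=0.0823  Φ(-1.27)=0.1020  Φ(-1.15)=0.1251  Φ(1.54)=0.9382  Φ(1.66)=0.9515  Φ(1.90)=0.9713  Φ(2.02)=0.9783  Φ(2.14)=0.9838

Lower: z₀ + z₁ = -0.063 + (-1.645) = -1.708; 1 − a(z₀+z₁) = 1 − (0.008)(-1.708) = 1.0137; argument = -0.063 + (-1.708)/1.0137 = -1.7480 → -1.75.
α₁ = Φ(-1.75) = 0.0401; rank = round(200 × 0.0401) = 8; θ*₍8₎ = 4.942.
Upper: z₀ + z₂ = 1.582; 1 − a(z₀+z₂) = 0.9873; argument = 1.5393 → 1.54; α₂ = 0.9382; rank = 188; θ*₍188₎ = 9.505.

(4.942, 9.505)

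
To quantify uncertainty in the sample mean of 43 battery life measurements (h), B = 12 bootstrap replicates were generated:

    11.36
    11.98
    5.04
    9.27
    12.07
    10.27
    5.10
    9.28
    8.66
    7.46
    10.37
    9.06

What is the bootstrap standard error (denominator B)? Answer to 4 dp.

SE* = 2.2471

Bootstrap SE is the standard deviation of the 12 replicate means.
Mean of replicates: (11.36 + 11.98 + 5.04 + 9.27 + 12.07 + 10.27 + 5.10 + 9.28 + 8.66 + 7.46 + 10.37 + 9.06) / 12 = 109.92000 / 12 = 9.16000
Sum of squared deviations: (+2.20000)² + (+2.82000)² + (−4.12000)² + (+0.11000)² + (+2.91000)² + (+1.11000)² + (−4.06000)² + (+0.12000)² + (−0.50000)² + (−1.70000)² + (+1.21000)² + (−0.10000)² = 60.59120
Variance = 60.59120 / 12 = 5.04927
SE* = √5.04927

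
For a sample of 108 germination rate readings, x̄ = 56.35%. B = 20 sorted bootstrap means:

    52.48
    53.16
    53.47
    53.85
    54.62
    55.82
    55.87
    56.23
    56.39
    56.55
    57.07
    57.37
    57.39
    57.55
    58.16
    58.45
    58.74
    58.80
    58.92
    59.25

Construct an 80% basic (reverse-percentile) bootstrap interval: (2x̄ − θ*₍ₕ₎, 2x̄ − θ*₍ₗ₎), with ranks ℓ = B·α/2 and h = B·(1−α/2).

Percentile endpoints at ranks 2 and 18: θ*₍2₎ = 53.16, θ*₍18₎ = 58.80.
Basic interval reflects these around x̄:
  lower = 2 × 56.35 − 58.80 = 53.90
  upper = 2 × 56.35 − 53.16 = 59.54

(53.90, 59.54)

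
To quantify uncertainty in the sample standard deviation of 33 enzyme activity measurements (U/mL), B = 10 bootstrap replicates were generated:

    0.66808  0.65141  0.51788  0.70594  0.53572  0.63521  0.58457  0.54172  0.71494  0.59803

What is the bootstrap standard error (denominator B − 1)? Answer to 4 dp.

Bootstrap SE is the standard deviation of the 10 replicate standard deviations.
Mean of replicates: (0.66808 + 0.65141 + 0.51788 + 0.70594 + 0.53572 + 0.63521 + 0.58457 + 0.54172 + 0.71494 + 0.59803) / 10 = 6.153500 / 10 = 0.615350
Sum of squared deviations: (+0.052730)² + (+0.036060)² + (−0.097470)² + (+0.090590)² + (−0.079630)² + (+0.019860)² + (−0.030780)² + (−0.073630)² + (+0.099590)² + (−0.017320)² = 0.045110
Variance = 0.045110 / 9 = 0.005012
SE* = √0.005012

SE* = 0.0708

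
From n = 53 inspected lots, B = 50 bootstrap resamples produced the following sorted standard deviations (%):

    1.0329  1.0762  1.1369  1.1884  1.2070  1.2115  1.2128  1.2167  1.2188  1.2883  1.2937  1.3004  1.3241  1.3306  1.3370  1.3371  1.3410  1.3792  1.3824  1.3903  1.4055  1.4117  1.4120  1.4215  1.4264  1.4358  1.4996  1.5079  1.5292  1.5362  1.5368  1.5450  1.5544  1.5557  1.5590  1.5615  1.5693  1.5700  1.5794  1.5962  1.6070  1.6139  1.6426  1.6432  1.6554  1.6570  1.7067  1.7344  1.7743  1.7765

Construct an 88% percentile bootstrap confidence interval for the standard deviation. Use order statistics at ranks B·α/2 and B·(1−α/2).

α = 0.12; lower rank = 50 × 0.060 = 3; upper rank = 50 × 0.940 = 47.
The 3rd smallest replicate is 1.1369; the 47th is 1.7067.

(1.1369, 1.7067)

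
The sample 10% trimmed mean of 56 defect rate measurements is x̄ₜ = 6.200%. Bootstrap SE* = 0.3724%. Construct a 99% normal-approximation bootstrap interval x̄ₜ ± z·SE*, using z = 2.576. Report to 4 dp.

(5.2407, 7.1593)

Margin = 2.576 × 0.3724 = 0.95930
Interval: 6.200 ± 0.95930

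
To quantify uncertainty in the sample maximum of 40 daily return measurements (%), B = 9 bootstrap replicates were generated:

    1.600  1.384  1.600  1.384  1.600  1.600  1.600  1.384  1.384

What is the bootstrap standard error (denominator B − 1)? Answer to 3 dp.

SE* = 0.114

Bootstrap SE is the standard deviation of the 9 replicate maximums.
Mean of replicates: (1.600 + 1.384 + 1.600 + 1.384 + 1.600 + 1.600 + 1.600 + 1.384 + 1.384) / 9 = 13.5360 / 9 = 1.5040
Sum of squared deviations: (+0.0960)² + (−0.1200)² + (+0.0960)² + (−0.1200)² + (+0.0960)² + (+0.0960)² + (+0.0960)² + (−0.1200)² + (−0.1200)² = 0.1037
Variance = 0.1037 / 8 = 0.0130
SE* = √0.0130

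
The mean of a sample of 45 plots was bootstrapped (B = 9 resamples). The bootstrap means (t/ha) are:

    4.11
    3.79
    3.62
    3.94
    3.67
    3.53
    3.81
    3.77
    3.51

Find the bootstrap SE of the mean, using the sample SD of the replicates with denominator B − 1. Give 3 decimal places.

Bootstrap SE is the standard deviation of the 9 replicate means.
Mean of replicates: (4.11 + 3.79 + 3.62 + 3.94 + 3.67 + 3.53 + 3.81 + 3.77 + 3.51) / 9 = 33.7500 / 9 = 3.7500
Sum of squared deviations: (+0.3600)² + (+0.0400)² + (−0.1300)² + (+0.1900)² + (−0.0800)² + (−0.2200)² + (+0.0600)² + (+0.0200)² + (−0.2400)² = 0.3006
Variance = 0.3006 / 8 = 0.0376
SE* = √0.0376

SE* = 0.194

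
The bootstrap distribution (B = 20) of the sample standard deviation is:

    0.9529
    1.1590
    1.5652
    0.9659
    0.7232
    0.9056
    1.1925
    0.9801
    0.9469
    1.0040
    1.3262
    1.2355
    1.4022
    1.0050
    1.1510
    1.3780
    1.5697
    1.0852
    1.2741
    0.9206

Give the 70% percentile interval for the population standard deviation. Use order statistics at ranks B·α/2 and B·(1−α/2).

(0.9206, 1.3780)

Sorted replicates: 0.7232, 0.9056, 0.9206, 0.9469, 0.9529, 0.9659, 0.9801, 1.0040, 1.0050, 1.0852, 1.1510, 1.1590, 1.1925, 1.2355, 1.2741, 1.3262, 1.3780, 1.4022, 1.5652, 1.5697
α = 0.30; lower rank = 20 × 0.150 = 3; upper rank = 20 × 0.850 = 17.
The 3rd smallest replicate is 0.9206; the 17th is 1.3780.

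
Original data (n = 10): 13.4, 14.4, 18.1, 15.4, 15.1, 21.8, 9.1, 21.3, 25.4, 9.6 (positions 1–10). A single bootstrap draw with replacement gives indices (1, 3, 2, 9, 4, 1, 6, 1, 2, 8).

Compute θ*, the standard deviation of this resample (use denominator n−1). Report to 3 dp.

Resample values: 13.4, 18.1, 14.4, 25.4, 15.4, 13.4, 21.8, 13.4, 14.4, 21.3.
Mean = 17.1000; sum of squared deviations = 168.1600
s² = 168.1600 / 9 = 18.6844
s = √18.6844 = 4.323

θ* = 4.323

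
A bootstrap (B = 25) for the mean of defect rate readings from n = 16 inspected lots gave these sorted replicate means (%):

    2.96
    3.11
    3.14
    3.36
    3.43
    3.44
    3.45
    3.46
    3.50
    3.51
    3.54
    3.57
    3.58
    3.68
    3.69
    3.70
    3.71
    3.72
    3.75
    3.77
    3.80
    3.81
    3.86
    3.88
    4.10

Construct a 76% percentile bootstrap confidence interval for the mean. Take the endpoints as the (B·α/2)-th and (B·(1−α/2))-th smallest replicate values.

(3.14, 3.81)

α = 0.24; lower rank = 25 × 0.120 = 3; upper rank = 25 × 0.880 = 22.
The 3rd smallest replicate is 3.14; the 22nd is 3.81.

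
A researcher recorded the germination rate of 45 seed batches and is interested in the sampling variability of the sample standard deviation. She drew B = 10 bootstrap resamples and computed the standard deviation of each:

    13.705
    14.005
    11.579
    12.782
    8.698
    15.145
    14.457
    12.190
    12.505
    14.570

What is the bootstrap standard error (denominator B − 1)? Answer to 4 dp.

Bootstrap SE is the standard deviation of the 10 replicate standard deviations.
Mean of replicates: (13.705 + 14.005 + 11.579 + 12.782 + 8.698 + 15.145 + 14.457 + 12.190 + 12.505 + 14.570) / 10 = 129.63600 / 10 = 12.96360
Sum of squared deviations: (+0.74140)² + (+1.04140)² + (−1.38460)² + (−0.18160)² + (−4.26560)² + (+2.18140)² + (+1.49340)² + (−0.77360)² + (−0.45860)² + (+1.60640)² = 32.15767
Variance = 32.15767 / 9 = 3.57307
SE* = √3.57307

SE* = 1.8903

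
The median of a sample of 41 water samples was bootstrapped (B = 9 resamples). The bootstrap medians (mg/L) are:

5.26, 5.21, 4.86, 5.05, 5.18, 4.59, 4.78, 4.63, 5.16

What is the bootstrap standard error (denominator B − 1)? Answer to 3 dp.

Bootstrap SE is the standard deviation of the 9 replicate medians.
Mean of replicates: (5.26 + 5.21 + 4.86 + 5.05 + 5.18 + 4.59 + 4.78 + 4.63 + 5.16) / 9 = 44.7200 / 9 = 4.9689
Sum of squared deviations: (+0.2911)² + (+0.2411)² + (−0.1089)² + (+0.0811)² + (+0.2111)² + (−0.3789)² + (−0.1889)² + (−0.3389)² + (+0.1911)² = 0.5365
Variance = 0.5365 / 8 = 0.0671
SE* = √0.0671

SE* = 0.259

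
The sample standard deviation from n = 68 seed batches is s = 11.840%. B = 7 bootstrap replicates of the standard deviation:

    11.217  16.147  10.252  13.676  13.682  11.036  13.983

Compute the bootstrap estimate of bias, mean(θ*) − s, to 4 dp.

bias = +1.0161

mean(θ*) = (11.217 + 16.147 + 10.252 + 13.676 + 13.682 + 11.036 + 13.983) / 7 = 12.85614
bias = 12.85614 − 11.840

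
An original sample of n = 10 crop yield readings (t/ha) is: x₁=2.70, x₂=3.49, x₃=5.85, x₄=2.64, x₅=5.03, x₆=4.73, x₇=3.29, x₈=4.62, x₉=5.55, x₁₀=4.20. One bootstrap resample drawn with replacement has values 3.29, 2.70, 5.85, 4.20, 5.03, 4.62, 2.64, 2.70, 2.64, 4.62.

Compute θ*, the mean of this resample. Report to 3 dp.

θ* = 3.829

Mean = (3.29 + 2.70 + 5.85 + 4.20 + 5.03 + 4.62 + 2.64 + 2.70 + 2.64 + 4.62) / 10 = 38.290 / 10 = 3.829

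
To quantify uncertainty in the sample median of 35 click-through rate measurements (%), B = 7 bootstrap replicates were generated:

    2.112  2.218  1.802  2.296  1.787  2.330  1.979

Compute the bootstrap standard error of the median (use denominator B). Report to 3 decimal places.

SE* = 0.208

Bootstrap SE is the standard deviation of the 7 replicate medians.
Mean of replicates: (2.112 + 2.218 + 1.802 + 2.296 + 1.787 + 2.330 + 1.979) / 7 = 14.5240 / 7 = 2.0749
Sum of squared deviations: (+0.0371)² + (+0.1431)² + (−0.2729)² + (+0.2211)² + (−0.2879)² + (+0.2551)² + (−0.0959)² = 0.3024
Variance = 0.3024 / 7 = 0.0432
SE* = √0.0432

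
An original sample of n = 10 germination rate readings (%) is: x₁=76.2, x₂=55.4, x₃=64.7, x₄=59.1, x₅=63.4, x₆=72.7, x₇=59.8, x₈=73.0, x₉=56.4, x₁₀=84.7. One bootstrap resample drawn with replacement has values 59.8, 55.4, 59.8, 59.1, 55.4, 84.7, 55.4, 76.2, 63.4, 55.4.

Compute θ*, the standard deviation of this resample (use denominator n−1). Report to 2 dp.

Mean = 62.4600; sum of squared deviations = 909.1040
s² = 909.1040 / 9 = 101.0116
s = √101.0116 = 10.05

θ* = 10.05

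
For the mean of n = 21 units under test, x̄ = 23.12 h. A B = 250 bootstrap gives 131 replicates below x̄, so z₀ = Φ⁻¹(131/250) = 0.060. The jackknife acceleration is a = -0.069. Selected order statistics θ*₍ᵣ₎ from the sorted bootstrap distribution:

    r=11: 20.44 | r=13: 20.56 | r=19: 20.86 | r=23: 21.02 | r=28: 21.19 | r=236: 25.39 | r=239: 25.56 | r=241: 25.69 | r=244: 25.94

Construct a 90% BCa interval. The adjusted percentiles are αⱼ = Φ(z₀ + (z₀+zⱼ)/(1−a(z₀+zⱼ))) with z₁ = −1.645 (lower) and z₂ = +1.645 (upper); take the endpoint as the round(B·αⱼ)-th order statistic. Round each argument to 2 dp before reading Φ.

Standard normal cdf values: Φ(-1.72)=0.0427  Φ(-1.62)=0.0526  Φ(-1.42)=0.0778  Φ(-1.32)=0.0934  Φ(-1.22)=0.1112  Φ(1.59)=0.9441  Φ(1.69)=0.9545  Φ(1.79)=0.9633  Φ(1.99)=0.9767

Lower: z₀ + z₁ = 0.060 + (-1.645) = -1.585; 1 − a(z₀+z₁) = 1 − (-0.069)(-1.585) = 0.8906; argument = 0.060 + (-1.585)/0.8906 = -1.7196 → -1.72.
α₁ = Φ(-1.72) = 0.0427; rank = round(250 × 0.0427) = 11; θ*₍11₎ = 20.44.
Upper: z₀ + z₂ = 1.705; 1 − a(z₀+z₂) = 1.1176; argument = 1.5855 → 1.59; α₂ = 0.9441; rank = 236; θ*₍236₎ = 25.39.

(20.44, 25.39)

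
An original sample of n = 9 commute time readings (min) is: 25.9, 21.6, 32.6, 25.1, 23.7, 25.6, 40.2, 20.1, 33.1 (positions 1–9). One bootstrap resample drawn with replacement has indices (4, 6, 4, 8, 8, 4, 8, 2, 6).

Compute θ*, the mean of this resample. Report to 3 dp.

Resample values: 25.1, 25.6, 25.1, 20.1, 20.1, 25.1, 20.1, 21.6, 25.6.
Mean = (25.1 + 25.6 + 25.1 + 20.1 + 20.1 + 25.1 + 20.1 + 21.6 + 25.6) / 9 = 208.40 / 9 = 23.156

θ* = 23.156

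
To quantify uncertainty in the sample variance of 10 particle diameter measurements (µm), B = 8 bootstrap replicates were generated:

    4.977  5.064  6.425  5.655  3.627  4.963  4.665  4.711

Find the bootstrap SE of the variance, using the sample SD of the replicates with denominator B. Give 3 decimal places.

Bootstrap SE is the standard deviation of the 8 replicate variances.
Mean of replicates: (4.977 + 5.064 + 6.425 + 5.655 + 3.627 + 4.963 + 4.665 + 4.711) / 8 = 40.0870 / 8 = 5.0109
Sum of squared deviations: (−0.0339)² + (+0.0531)² + (+1.4141)² + (+0.6441)² + (−1.3839)² + (−0.0479)² + (−0.3459)² + (−0.2999)² = 4.5456
Variance = 4.5456 / 8 = 0.5682
SE* = √0.5682

SE* = 0.754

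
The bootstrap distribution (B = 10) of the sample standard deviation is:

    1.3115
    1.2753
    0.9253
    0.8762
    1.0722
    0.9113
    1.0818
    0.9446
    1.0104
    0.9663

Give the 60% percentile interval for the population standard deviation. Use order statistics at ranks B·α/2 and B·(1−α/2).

(0.9113, 1.0818)

Sorted replicates: 0.8762, 0.9113, 0.9253, 0.9446, 0.9663, 1.0104, 1.0722, 1.0818, 1.2753, 1.3115
α = 0.40; lower rank = 10 × 0.200 = 2; upper rank = 10 × 0.800 = 8.
The 2nd smallest replicate is 0.9113; the 8th is 1.0818.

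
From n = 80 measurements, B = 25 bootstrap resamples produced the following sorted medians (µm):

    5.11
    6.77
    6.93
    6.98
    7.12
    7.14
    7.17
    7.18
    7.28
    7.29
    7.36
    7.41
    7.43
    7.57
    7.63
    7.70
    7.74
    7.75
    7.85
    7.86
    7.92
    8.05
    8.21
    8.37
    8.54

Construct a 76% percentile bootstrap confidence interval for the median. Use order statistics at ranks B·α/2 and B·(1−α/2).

(6.93, 8.05)

α = 0.24; lower rank = 25 × 0.120 = 3; upper rank = 25 × 0.880 = 22.
The 3rd smallest replicate is 6.93; the 22nd is 8.05.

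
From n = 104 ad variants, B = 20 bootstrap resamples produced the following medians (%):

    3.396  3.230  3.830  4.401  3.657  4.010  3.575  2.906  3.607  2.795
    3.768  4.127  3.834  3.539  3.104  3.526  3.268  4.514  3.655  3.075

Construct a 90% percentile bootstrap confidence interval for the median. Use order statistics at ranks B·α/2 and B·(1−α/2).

(2.795, 4.401)

Sorted replicates: 2.795, 2.906, 3.075, 3.104, 3.230, 3.268, 3.396, 3.526, 3.539, 3.575, 3.607, 3.655, 3.657, 3.768, 3.830, 3.834, 4.010, 4.127, 4.401, 4.514
α = 0.10; lower rank = 20 × 0.050 = 1; upper rank = 20 × 0.950 = 19.
The 1st smallest replicate is 2.795; the 19th is 4.401.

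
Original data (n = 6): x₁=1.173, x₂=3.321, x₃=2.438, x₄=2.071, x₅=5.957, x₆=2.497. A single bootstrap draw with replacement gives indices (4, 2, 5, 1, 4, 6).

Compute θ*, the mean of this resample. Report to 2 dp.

Resample values: 2.071, 3.321, 5.957, 1.173, 2.071, 2.497.
Mean = (2.071 + 3.321 + 5.957 + 1.173 + 2.071 + 2.497) / 6 = 17.0900 / 6 = 2.85

θ* = 2.85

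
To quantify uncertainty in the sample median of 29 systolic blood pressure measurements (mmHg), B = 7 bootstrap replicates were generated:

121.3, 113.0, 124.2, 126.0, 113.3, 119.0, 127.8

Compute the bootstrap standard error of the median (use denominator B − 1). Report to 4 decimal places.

SE* = 5.8884

Bootstrap SE is the standard deviation of the 7 replicate medians.
Mean of replicates: (121.3 + 113.0 + 124.2 + 126.0 + 113.3 + 119.0 + 127.8) / 7 = 844.60000 / 7 = 120.65714
Sum of squared deviations: (+0.64286)² + (−7.65714)² + (+3.54286)² + (+5.34286)² + (−7.35714)² + (−1.65714)² + (+7.14286)² = 208.03714
Variance = 208.03714 / 6 = 34.67286
SE* = √34.67286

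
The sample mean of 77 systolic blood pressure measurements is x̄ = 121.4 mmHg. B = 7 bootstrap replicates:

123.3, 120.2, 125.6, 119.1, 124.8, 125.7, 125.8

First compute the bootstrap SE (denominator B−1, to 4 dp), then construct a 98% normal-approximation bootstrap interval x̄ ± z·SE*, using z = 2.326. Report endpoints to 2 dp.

(114.92, 127.88)

Mean of replicates = 123.5000; sum of squared deviations = 46.5200; SE* = √(46.5200/6) = 2.7845
Margin = 2.326 × 2.7845 = 6.477
Interval: 121.4 ± 6.477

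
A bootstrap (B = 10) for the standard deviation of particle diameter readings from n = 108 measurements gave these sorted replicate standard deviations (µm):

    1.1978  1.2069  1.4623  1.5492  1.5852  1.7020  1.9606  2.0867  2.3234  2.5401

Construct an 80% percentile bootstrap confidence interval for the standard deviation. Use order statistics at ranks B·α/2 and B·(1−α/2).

α = 0.20; lower rank = 10 × 0.100 = 1; upper rank = 10 × 0.900 = 9.
The 1st smallest replicate is 1.1978; the 9th is 2.3234.

(1.1978, 2.3234)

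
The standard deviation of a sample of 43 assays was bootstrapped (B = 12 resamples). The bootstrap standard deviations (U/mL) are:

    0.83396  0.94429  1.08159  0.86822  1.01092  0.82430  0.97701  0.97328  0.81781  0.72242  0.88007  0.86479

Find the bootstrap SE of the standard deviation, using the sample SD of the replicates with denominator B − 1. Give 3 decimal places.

SE* = 0.100

Bootstrap SE is the standard deviation of the 12 replicate standard deviations.
Mean of replicates: (0.83396 + 0.94429 + 1.08159 + 0.86822 + 1.01092 + 0.82430 + 0.97701 + 0.97328 + 0.81781 + 0.72242 + 0.88007 + 0.86479) / 12 = 10.798660 / 12 = 0.899888
Sum of squared deviations: (−0.065928)² + (+0.044402)² + (+0.181702)² + (−0.031668)² + (+0.111032)² + (−0.075588)² + (+0.077122)² + (+0.073392)² + (−0.082078)² + (−0.177468)² + (−0.019818)² + (−0.035098)² = 0.109569
Variance = 0.109569 / 11 = 0.009961
SE* = √0.009961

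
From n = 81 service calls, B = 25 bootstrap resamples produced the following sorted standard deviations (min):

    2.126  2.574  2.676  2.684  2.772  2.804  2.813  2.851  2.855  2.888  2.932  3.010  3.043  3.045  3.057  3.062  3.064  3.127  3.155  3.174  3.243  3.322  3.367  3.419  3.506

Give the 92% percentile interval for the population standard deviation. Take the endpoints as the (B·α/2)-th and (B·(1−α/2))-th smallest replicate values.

(2.126, 3.419)

α = 0.08; lower rank = 25 × 0.040 = 1; upper rank = 25 × 0.960 = 24.
The 1st smallest replicate is 2.126; the 24th is 3.419.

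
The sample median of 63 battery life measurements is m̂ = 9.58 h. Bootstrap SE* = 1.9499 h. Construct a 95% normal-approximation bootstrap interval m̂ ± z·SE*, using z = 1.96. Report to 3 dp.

Margin = 1.96 × 1.9499 = 3.8218
Interval: 9.58 ± 3.8218

(5.758, 13.402)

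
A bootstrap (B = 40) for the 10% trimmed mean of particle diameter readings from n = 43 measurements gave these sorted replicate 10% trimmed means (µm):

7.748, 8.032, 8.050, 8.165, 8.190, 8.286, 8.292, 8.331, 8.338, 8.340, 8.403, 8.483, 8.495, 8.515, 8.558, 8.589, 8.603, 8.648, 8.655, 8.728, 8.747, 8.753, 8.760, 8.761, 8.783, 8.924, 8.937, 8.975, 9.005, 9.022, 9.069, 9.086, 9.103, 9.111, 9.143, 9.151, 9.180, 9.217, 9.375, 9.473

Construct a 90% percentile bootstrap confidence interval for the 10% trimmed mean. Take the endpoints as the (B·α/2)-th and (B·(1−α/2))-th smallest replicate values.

(8.032, 9.217)

α = 0.10; lower rank = 40 × 0.050 = 2; upper rank = 40 × 0.950 = 38.
The 2nd smallest replicate is 8.032; the 38th is 9.217.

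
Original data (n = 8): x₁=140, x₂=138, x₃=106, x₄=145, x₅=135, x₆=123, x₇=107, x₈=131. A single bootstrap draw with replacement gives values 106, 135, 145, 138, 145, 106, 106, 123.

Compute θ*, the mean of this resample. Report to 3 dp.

θ* = 125.500

Mean = (106 + 135 + 145 + 138 + 145 + 106 + 106 + 123) / 8 = 1004.0 / 8 = 125.500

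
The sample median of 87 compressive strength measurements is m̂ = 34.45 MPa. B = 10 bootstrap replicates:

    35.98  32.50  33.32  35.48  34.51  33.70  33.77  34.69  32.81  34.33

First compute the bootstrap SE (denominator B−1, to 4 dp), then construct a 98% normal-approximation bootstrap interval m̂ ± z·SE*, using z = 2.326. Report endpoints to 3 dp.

(31.866, 37.034)

Mean of replicates = 34.1090; sum of squared deviations = 11.1085; SE* = √(11.1085/9) = 1.1110
Margin = 2.326 × 1.1110 = 2.5842
Interval: 34.45 ± 2.5842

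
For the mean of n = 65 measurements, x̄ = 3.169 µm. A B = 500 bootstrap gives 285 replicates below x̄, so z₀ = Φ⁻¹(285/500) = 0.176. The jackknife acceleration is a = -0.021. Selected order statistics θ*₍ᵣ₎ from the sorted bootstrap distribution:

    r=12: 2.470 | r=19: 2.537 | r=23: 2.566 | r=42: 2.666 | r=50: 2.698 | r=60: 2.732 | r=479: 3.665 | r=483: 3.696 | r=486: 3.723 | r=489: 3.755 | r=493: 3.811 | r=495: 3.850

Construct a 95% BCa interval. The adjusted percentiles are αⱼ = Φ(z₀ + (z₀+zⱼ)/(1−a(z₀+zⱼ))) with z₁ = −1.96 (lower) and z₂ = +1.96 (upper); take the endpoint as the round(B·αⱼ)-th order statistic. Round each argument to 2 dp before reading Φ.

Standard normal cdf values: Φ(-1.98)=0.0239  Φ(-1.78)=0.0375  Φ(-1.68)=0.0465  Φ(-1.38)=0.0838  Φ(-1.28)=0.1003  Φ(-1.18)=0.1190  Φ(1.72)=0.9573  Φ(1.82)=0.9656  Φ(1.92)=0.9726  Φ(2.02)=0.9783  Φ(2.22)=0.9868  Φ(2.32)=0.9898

(2.566, 3.811)

Lower: z₀ + z₁ = 0.176 + (-1.960) = -1.784; 1 − a(z₀+z₁) = 1 − (-0.021)(-1.784) = 0.9625; argument = 0.176 + (-1.784)/0.9625 = -1.6774 → -1.68.
α₁ = Φ(-1.68) = 0.0465; rank = round(500 × 0.0465) = 23; θ*₍23₎ = 2.566.
Upper: z₀ + z₂ = 2.136; 1 − a(z₀+z₂) = 1.0449; argument = 2.2203 → 2.22; α₂ = 0.9868; rank = 493; θ*₍493₎ = 3.811.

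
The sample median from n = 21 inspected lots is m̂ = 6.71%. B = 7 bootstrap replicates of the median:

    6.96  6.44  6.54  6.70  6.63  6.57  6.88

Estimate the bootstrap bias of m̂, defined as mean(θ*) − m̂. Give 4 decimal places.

bias = −0.0357

mean(θ*) = (6.96 + 6.44 + 6.54 + 6.70 + 6.63 + 6.57 + 6.88) / 7 = 6.67429
bias = 6.67429 − 6.71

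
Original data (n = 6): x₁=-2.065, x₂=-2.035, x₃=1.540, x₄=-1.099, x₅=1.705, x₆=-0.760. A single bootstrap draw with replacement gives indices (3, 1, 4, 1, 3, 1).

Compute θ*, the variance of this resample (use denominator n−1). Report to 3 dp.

Resample values: 1.540, -2.065, -1.099, -2.065, 1.540, -2.065.
Mean = -0.7023; sum of squared deviations = 15.7840
s² = 15.7840 / 5 = 3.1568

θ* = 3.157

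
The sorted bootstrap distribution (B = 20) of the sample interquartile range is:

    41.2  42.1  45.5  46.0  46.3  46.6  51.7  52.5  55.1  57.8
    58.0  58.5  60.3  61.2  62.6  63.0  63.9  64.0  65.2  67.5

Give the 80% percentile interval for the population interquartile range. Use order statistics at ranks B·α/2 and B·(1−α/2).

(42.1, 64.0)

α = 0.20; lower rank = 20 × 0.100 = 2; upper rank = 20 × 0.900 = 18.
The 2nd smallest replicate is 42.1; the 18th is 64.0.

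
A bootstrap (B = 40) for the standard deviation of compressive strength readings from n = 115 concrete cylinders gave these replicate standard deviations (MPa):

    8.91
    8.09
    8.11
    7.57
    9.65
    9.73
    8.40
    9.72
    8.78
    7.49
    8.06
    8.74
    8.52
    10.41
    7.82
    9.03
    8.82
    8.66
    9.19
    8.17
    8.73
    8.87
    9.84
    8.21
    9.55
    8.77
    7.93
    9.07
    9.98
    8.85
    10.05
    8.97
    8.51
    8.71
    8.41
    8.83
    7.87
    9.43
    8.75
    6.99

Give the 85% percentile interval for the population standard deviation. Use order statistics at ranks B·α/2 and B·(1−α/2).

Sorted replicates: 6.99, 7.49, 7.57, 7.82, 7.87, 7.93, 8.06, 8.09, 8.11, 8.17, 8.21, 8.40, 8.41, 8.51, 8.52, 8.66, 8.71, 8.73, 8.74, 8.75, 8.77, 8.78, 8.82, 8.83, 8.85, 8.87, 8.91, 8.97, 9.03, 9.07, 9.19, 9.43, 9.55, 9.65, 9.72, 9.73, 9.84, 9.98, 10.05, 10.41
α = 0.15; lower rank = 40 × 0.075 = 3; upper rank = 40 × 0.925 = 37.
The 3rd smallest replicate is 7.57; the 37th is 9.84.

(7.57, 9.84)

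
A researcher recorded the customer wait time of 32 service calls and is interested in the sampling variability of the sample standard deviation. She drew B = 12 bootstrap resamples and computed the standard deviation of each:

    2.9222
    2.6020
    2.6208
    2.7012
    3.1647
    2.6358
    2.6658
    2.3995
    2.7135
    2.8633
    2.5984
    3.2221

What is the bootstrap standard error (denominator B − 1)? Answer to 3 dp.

Bootstrap SE is the standard deviation of the 12 replicate standard deviations.
Mean of replicates: (2.9222 + 2.6020 + 2.6208 + 2.7012 + 3.1647 + 2.6358 + 2.6658 + 2.3995 + 2.7135 + 2.8633 + 2.5984 + 3.2221) / 12 = 33.10930 / 12 = 2.75911
Sum of squared deviations: (+0.16309)² + (−0.15711)² + (−0.13831)² + (−0.05791)² + (+0.40559)² + (−0.12331)² + (−0.09331)² + (−0.35961)² + (−0.04561)² + (+0.10419)² + (−0.16071)² + (+0.46299)² = 0.64462
Variance = 0.64462 / 11 = 0.05860
SE* = √0.05860

SE* = 0.242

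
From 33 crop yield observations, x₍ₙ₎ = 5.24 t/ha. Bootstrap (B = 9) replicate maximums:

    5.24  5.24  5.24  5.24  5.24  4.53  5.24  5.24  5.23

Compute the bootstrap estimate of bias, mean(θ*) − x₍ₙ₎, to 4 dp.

bias = −0.0800

mean(θ*) = (5.24 + 5.24 + 5.24 + 5.24 + 5.24 + 4.53 + 5.24 + 5.24 + 5.23) / 9 = 5.16000
bias = 5.16000 − 5.24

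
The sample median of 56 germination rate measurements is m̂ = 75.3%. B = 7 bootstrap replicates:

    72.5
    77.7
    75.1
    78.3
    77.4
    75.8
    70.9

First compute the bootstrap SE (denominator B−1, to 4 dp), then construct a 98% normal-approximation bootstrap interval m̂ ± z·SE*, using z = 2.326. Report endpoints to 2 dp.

Mean of replicates = 75.3857; sum of squared deviations = 46.6086; SE* = √(46.6086/6) = 2.7871
Margin = 2.326 × 2.7871 = 6.483
Interval: 75.3 ± 6.483

(68.82, 81.78)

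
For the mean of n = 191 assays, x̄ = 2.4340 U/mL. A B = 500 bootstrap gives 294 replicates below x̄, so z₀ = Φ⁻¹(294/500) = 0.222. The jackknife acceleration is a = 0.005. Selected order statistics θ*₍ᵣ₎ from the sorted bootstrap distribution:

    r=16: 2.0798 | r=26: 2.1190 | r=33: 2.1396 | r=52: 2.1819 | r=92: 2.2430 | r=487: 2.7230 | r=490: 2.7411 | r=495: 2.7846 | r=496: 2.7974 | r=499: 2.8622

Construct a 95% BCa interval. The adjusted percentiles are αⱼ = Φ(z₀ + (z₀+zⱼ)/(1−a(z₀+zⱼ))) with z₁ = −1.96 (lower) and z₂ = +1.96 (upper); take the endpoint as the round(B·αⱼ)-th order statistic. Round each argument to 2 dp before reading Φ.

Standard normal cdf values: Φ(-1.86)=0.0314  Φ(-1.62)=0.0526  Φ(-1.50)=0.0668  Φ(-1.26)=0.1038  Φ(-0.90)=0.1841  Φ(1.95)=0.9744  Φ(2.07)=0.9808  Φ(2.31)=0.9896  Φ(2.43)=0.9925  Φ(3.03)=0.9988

(2.1396, 2.7974)

Lower: z₀ + z₁ = 0.222 + (-1.960) = -1.738; 1 − a(z₀+z₁) = 1 − (0.005)(-1.738) = 1.0087; argument = 0.222 + (-1.738)/1.0087 = -1.5010 → -1.50.
α₁ = Φ(-1.50) = 0.0668; rank = round(500 × 0.0668) = 33; θ*₍33₎ = 2.1396.
Upper: z₀ + z₂ = 2.182; 1 − a(z₀+z₂) = 0.9891; argument = 2.4281 → 2.43; α₂ = 0.9925; rank = 496; θ*₍496₎ = 2.7974.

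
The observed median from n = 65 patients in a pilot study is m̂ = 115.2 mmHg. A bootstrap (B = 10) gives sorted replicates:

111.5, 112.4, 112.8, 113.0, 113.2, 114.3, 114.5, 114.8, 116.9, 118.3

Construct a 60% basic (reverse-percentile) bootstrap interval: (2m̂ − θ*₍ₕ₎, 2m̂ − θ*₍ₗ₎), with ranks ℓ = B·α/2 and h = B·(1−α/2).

(115.6, 118.0)

Percentile endpoints at ranks 2 and 8: θ*₍2₎ = 112.4, θ*₍8₎ = 114.8.
Basic interval reflects these around m̂:
  lower = 2 × 115.2 − 114.8 = 115.6
  upper = 2 × 115.2 − 112.4 = 118.0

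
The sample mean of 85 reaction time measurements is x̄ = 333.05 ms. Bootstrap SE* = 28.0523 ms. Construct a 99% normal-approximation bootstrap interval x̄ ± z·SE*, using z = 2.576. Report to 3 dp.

(260.787, 405.313)

Margin = 2.576 × 28.0523 = 72.2627
Interval: 333.05 ± 72.2627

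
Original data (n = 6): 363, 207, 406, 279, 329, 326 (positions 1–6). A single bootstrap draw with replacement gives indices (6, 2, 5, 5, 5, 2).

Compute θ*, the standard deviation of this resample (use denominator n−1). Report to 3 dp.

θ* = 62.624

Resample values: 326, 207, 329, 329, 329, 207.
Mean = 287.8333; sum of squared deviations = 19608.8333
s² = 19608.8333 / 5 = 3921.7667
s = √3921.7667 = 62.624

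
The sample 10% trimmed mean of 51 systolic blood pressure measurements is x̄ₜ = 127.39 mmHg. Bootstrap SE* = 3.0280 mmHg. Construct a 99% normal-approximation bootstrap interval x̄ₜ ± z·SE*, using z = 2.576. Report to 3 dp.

(119.590, 135.190)

Margin = 2.576 × 3.0280 = 7.8001
Interval: 127.39 ± 7.8001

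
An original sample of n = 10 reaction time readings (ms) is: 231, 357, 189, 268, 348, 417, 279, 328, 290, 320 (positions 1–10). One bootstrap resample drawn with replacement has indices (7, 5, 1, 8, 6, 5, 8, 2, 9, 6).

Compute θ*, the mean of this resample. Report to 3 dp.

Resample values: 279, 348, 231, 328, 417, 348, 328, 357, 290, 417.
Mean = (279 + 348 + 231 + 328 + 417 + 348 + 328 + 357 + 290 + 417) / 10 = 3343.0 / 10 = 334.300

θ* = 334.300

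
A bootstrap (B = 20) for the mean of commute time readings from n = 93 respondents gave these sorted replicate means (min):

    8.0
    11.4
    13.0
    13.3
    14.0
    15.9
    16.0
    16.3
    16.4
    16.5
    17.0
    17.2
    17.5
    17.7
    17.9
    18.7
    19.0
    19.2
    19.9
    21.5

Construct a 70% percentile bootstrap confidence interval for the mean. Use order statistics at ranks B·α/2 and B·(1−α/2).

(13.0, 19.0)

α = 0.30; lower rank = 20 × 0.150 = 3; upper rank = 20 × 0.850 = 17.
The 3rd smallest replicate is 13.0; the 17th is 19.0.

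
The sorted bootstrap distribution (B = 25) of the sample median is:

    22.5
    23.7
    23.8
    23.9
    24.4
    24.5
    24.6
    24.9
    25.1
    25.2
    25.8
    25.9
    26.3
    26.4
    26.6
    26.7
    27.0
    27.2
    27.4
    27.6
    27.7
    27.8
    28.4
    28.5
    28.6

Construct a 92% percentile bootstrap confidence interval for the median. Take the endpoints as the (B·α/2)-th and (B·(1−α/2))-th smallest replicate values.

α = 0.08; lower rank = 25 × 0.040 = 1; upper rank = 25 × 0.960 = 24.
The 1st smallest replicate is 22.5; the 24th is 28.5.

(22.5, 28.5)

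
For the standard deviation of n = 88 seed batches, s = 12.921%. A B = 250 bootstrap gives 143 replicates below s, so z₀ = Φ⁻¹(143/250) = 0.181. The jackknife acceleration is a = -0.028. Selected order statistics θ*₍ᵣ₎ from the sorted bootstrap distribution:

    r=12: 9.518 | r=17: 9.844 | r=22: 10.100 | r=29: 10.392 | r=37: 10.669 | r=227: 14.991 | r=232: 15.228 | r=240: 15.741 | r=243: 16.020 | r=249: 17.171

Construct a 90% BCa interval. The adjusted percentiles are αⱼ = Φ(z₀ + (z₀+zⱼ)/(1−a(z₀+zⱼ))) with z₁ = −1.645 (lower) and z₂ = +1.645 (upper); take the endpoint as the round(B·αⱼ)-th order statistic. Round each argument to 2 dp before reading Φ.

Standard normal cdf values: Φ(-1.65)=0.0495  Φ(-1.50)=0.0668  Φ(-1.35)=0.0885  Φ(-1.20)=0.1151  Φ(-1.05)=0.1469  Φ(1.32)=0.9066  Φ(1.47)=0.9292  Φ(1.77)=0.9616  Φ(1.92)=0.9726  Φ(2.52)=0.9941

Lower: z₀ + z₁ = 0.181 + (-1.645) = -1.464; 1 − a(z₀+z₁) = 1 − (-0.028)(-1.464) = 0.9590; argument = 0.181 + (-1.464)/0.9590 = -1.3456 → -1.35.
α₁ = Φ(-1.35) = 0.0885; rank = round(250 × 0.0885) = 22; θ*₍22₎ = 10.100.
Upper: z₀ + z₂ = 1.826; 1 − a(z₀+z₂) = 1.0511; argument = 1.9182 → 1.92; α₂ = 0.9726; rank = 243; θ*₍243₎ = 16.020.

(10.100, 16.020)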